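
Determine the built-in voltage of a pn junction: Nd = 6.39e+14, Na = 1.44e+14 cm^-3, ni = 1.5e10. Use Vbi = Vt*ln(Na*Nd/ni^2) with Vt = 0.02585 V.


Step 1: Compute Na*Nd/ni^2 = 1.44e+14 * 6.39e+14 / (1.5e10)^2 = 4.0896e+08
Step 2: ln(4.0896e+08) = 19.8291
Step 3: Vbi = 0.02585 * 19.8291 = 0.513 V

0.513


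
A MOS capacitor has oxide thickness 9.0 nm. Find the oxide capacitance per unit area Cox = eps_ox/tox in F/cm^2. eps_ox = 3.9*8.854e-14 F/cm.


Step 1: eps_ox = 3.9 * 8.854e-14 = 3.45306e-13 F/cm
Step 2: tox in cm = 9.0 nm * 1e-7 = 9.0000e-07 cm
Step 3: Cox = 3.45306e-13 / 9.0000e-07 = 3.84e-07 F/cm^2

3.84e-07


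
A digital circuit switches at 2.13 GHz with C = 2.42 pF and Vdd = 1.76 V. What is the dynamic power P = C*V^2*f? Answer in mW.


Step 1: V^2 = 1.76^2 = 3.0976 V^2
Step 2: P = C*V^2*f = 2.42e-12 F * 3.0976 * 2.13e9 Hz
Step 3: P = 1.596688896e-02 W
Step 4: P = 15.967 mW

15.967


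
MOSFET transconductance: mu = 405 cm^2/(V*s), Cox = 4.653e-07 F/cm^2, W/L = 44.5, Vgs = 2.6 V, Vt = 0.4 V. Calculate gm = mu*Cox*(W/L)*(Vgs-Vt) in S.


Step 1: Vov = Vgs - Vt = 2.6 - 0.4 = 2.2 V
Step 2: gm = mu * Cox * (W/L) * Vov
Step 3: gm = 405 * 4.653e-07 * 44.5 * 2.2 = 1.84e-02 S

1.84e-02


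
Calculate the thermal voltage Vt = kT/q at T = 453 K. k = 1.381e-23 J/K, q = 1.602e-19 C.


Step 1: kT = 1.381e-23 * 453 = 6.25593e-21 J
Step 2: Vt = kT/q = 6.25593e-21 / 1.602e-19
Step 3: Vt = 0.03905 V

0.03905


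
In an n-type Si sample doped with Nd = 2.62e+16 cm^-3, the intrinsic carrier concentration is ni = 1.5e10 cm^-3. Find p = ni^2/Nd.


Step 1: Since Nd >> ni, n ≈ Nd = 2.62e+16 cm^-3
Step 2: p = ni^2 / n = (1.5e10)^2 / 2.62e+16
Step 3: p = 2.25e20 / 2.62e+16 = 8.59e+03 cm^-3

8.59e+03


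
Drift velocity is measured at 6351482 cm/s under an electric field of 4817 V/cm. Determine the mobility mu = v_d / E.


Step 1: mu = v_d / E
Step 2: mu = 6351482 / 4817
Step 3: mu = 1318.56 cm^2/(V*s)

1318.56


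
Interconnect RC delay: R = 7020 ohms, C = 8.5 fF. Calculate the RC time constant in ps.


Step 1: tau = R * C
Step 2: tau = 7020 * 8.5 fF = 7020 * 8.5e-15 F
Step 3: tau = 5.967e-11 s = 59.67 ps

59.67


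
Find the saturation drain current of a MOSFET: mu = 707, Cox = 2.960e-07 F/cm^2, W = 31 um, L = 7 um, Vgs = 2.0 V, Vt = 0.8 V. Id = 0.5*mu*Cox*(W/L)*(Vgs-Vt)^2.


Step 1: Overdrive voltage Vov = Vgs - Vt = 2.0 - 0.8 = 1.2 V
Step 2: W/L = 31/7 = 4.42857
Step 3: Id = 0.5 * 707 * 2.960e-07 * 4.42857 * 1.2^2
Step 4: Id = 6.67e-04 A

6.67e-04


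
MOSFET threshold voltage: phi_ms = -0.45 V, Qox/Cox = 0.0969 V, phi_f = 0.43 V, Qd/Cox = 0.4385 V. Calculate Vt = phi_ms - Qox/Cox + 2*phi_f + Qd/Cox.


Step 1: Vt = phi_ms - Qox/Cox + 2*phi_f + Qd/Cox
Step 2: Vt = -0.45 - 0.0969 + 2*0.43 + 0.4385
Step 3: Vt = -0.45 - 0.0969 + 0.86 + 0.4385
Step 4: Vt = 0.7516 V

0.7516


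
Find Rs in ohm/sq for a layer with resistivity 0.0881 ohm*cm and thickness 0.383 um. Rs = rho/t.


Step 1: Convert thickness to cm: t = 0.383 um = 3.8300e-05 cm
Step 2: Rs = rho / t = 0.0881 / 3.8300e-05
Step 3: Rs = 2300.3 ohm/sq

2300.3


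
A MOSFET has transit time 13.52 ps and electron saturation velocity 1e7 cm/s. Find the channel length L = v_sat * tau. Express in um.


Step 1: tau in seconds = 13.52 ps * 1e-12 = 1.3520e-11 s
Step 2: L = v_sat * tau = 1e7 * 1.3520e-11 = 1.3520e-04 cm
Step 3: L in um = 1.3520e-04 * 1e4 = 1.352 um

1.352


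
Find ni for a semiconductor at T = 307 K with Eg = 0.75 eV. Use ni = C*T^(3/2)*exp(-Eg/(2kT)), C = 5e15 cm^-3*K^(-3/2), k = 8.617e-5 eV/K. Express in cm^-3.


Step 1: Compute kT = 8.617e-5 * 307 = 0.02645419 eV
Step 2: Exponent = -Eg/(2kT) = -0.75/(2*0.02645419) = -14.17545
Step 3: T^(3/2) = 307^1.5 = 5379.07
Step 4: ni = 5e15 * 5379.07 * exp(-14.17545) = 1.88e+13 cm^-3

1.88e+13


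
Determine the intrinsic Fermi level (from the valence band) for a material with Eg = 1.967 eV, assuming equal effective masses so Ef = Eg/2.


Step 1: For an intrinsic semiconductor, the Fermi level sits at midgap.
Step 2: Ef = Eg / 2 = 1.967 / 2 = 0.9835 eV

0.9835


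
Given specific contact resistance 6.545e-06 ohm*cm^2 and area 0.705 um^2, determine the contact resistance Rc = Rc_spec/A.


Step 1: Convert area to cm^2: 0.705 um^2 = 7.0500e-09 cm^2
Step 2: Rc = Rc_spec / A = 6.545e-06 / 7.0500e-09
Step 3: Rc = 9.28e+02 ohms

9.28e+02


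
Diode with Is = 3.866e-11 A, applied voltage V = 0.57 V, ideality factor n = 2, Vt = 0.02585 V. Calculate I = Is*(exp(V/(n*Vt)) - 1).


Step 1: V/(n*Vt) = 0.57/(2*0.02585) = 11.0251
Step 2: exp(11.0251) = 6.1396e+04
Step 3: I = 3.866e-11 * (6.1396e+04 - 1) = 2.37e-06 A

2.37e-06


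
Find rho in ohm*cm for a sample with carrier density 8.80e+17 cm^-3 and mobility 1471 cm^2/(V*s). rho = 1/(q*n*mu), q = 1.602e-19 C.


Step 1: sigma = q * n * mu = 1.602e-19 * 8.80e+17 * 1471 = 2.07376e+02 S/cm
Step 2: rho = 1 / sigma = 1 / 2.07376e+02 = 0.004822 ohm*cm

0.004822


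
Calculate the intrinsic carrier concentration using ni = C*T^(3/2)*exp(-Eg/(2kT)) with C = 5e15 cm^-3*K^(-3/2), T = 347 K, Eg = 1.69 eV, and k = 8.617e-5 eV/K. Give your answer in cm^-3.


Step 1: Compute kT = 8.617e-5 * 347 = 0.02990099 eV
Step 2: Exponent = -Eg/(2kT) = -1.69/(2*0.02990099) = -28.25993
Step 3: T^(3/2) = 347^1.5 = 6463.89
Step 4: ni = 5e15 * 6463.89 * exp(-28.25993) = 1.72e+07 cm^-3

1.72e+07


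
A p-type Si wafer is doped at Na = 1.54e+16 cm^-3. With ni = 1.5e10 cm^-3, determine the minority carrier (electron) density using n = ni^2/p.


Step 1: Majority hole concentration p ≈ Na = 1.54e+16 cm^-3
Step 2: n = ni^2 / Na = (1.5e10)^2 / 1.54e+16
Step 3: n = 1.46e+04 cm^-3

1.46e+04


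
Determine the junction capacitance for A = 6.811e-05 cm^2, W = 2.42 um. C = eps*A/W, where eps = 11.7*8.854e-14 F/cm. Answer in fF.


Step 1: eps_Si = 11.7 * 8.854e-14 = 1.035918e-12 F/cm
Step 2: W in cm = 2.42 * 1e-4 = 2.42e-04 cm
Step 3: C = 1.035918e-12 * 6.811e-05 / 2.42e-04 = 2.915553e-13 F
Step 4: C = 291.56 fF

291.56


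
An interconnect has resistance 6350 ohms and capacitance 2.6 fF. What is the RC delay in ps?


Step 1: tau = R * C
Step 2: tau = 6350 * 2.6 fF = 6350 * 2.6e-15 F
Step 3: tau = 1.651e-11 s = 16.51 ps

16.51


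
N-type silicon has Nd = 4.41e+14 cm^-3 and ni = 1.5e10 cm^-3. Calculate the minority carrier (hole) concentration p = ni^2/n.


Step 1: Since Nd >> ni, n ≈ Nd = 4.41e+14 cm^-3
Step 2: p = ni^2 / n = (1.5e10)^2 / 4.41e+14
Step 3: p = 2.25e20 / 4.41e+14 = 5.10e+05 cm^-3

5.10e+05


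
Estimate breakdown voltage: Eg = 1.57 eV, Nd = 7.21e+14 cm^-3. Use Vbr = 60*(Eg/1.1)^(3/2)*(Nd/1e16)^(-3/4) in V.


Step 1: Eg/1.1 = 1.57/1.1 = 1.427273
Step 2: (Eg/1.1)^1.5 = 1.427273^1.5 = 1.705142
Step 3: (Nd/1e16)^(-0.75) = (0.0721)^(-0.75) = 7.187015
Step 4: Vbr = 60 * 1.705142 * 7.187015 = 735.3 V

735.3


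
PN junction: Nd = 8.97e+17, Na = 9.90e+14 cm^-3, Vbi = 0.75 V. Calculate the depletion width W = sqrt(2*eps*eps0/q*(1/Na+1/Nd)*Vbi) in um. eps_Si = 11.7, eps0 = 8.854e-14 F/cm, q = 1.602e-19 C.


Step 1: 1/Na + 1/Nd = 1/9.90e+14 + 1/8.97e+17 = 1.01122e-15
Step 2: 2*eps*eps0/q = 2*11.7*8.854e-14/1.602e-19 = 1.293281e+07
Step 3: W^2 = 1.293281e+07 * 1.01122e-15 * 0.75 = 9.80844e-09
Step 4: W = sqrt(9.80844e-09) = 9.904e-05 cm = 0.9904 um

0.9904


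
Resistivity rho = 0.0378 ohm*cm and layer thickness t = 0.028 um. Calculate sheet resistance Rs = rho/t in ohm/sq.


Step 1: Convert thickness to cm: t = 0.028 um = 2.8000e-06 cm
Step 2: Rs = rho / t = 0.0378 / 2.8000e-06
Step 3: Rs = 13500.0 ohm/sq

13500.0


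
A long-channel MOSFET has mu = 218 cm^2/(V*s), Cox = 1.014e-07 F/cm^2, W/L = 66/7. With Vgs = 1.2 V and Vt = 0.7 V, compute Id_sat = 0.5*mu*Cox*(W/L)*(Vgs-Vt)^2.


Step 1: Overdrive voltage Vov = Vgs - Vt = 1.2 - 0.7 = 0.5 V
Step 2: W/L = 66/7 = 9.42857
Step 3: Id = 0.5 * 218 * 1.014e-07 * 9.42857 * 0.5^2
Step 4: Id = 2.61e-05 A

2.61e-05


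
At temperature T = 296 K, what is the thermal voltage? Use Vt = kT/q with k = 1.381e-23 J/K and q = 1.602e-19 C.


Step 1: kT = 1.381e-23 * 296 = 4.08776e-21 J
Step 2: Vt = kT/q = 4.08776e-21 / 1.602e-19
Step 3: Vt = 0.02552 V

0.02552


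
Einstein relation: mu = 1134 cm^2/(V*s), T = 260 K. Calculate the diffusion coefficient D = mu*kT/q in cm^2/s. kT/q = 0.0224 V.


Step 1: D = mu * (kT/q)
Step 2: D = 1134 * 0.0224
Step 3: D = 25.4 cm^2/s

25.4


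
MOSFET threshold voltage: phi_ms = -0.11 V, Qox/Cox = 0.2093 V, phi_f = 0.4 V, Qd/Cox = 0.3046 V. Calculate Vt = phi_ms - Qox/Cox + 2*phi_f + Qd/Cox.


Step 1: Vt = phi_ms - Qox/Cox + 2*phi_f + Qd/Cox
Step 2: Vt = -0.11 - 0.2093 + 2*0.4 + 0.3046
Step 3: Vt = -0.11 - 0.2093 + 0.8 + 0.3046
Step 4: Vt = 0.7853 V

0.7853


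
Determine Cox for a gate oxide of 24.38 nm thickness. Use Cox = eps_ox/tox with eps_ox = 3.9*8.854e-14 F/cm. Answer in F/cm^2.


Step 1: eps_ox = 3.9 * 8.854e-14 = 3.45306e-13 F/cm
Step 2: tox in cm = 24.38 nm * 1e-7 = 2.4380e-06 cm
Step 3: Cox = 3.45306e-13 / 2.4380e-06 = 1.42e-07 F/cm^2

1.42e-07


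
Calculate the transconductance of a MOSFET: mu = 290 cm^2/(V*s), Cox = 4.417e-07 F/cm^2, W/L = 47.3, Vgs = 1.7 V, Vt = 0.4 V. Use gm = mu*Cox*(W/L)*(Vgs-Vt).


Step 1: Vov = Vgs - Vt = 1.7 - 0.4 = 1.3 V
Step 2: gm = mu * Cox * (W/L) * Vov
Step 3: gm = 290 * 4.417e-07 * 47.3 * 1.3 = 7.88e-03 S

7.88e-03


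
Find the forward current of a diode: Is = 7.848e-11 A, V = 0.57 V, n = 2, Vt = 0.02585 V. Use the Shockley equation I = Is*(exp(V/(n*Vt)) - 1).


Step 1: V/(n*Vt) = 0.57/(2*0.02585) = 11.0251
Step 2: exp(11.0251) = 6.1396e+04
Step 3: I = 7.848e-11 * (6.1396e+04 - 1) = 4.82e-06 A

4.82e-06


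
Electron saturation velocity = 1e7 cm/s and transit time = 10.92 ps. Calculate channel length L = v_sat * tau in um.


Step 1: tau in seconds = 10.92 ps * 1e-12 = 1.0920e-11 s
Step 2: L = v_sat * tau = 1e7 * 1.0920e-11 = 1.0920e-04 cm
Step 3: L in um = 1.0920e-04 * 1e4 = 1.092 um

1.092


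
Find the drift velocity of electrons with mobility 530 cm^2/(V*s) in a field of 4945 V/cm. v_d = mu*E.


Step 1: v_d = mu * E
Step 2: v_d = 530 * 4945 = 2620850
Step 3: v_d = 2.62e+06 cm/s

2.62e+06


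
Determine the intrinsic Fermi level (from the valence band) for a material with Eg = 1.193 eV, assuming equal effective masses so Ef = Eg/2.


Step 1: For an intrinsic semiconductor, the Fermi level sits at midgap.
Step 2: Ef = Eg / 2 = 1.193 / 2 = 0.5965 eV

0.5965


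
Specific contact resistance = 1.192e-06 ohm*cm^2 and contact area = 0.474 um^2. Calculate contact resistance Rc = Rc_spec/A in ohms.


Step 1: Convert area to cm^2: 0.474 um^2 = 4.7400e-09 cm^2
Step 2: Rc = Rc_spec / A = 1.192e-06 / 4.7400e-09
Step 3: Rc = 2.51e+02 ohms

2.51e+02


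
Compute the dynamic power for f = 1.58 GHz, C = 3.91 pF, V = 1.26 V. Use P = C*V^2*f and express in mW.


Step 1: V^2 = 1.26^2 = 1.5876 V^2
Step 2: P = C*V^2*f = 3.91e-12 F * 1.5876 * 1.58e9 Hz
Step 3: P = 9.80787528e-03 W
Step 4: P = 9.808 mW

9.808


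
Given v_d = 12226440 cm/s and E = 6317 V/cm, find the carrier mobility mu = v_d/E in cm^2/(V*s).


Step 1: mu = v_d / E
Step 2: mu = 12226440 / 6317
Step 3: mu = 1935.48 cm^2/(V*s)

1935.48


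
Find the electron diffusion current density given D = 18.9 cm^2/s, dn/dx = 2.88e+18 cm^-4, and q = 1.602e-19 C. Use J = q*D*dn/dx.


Step 1: J = q * D * (dn/dx)
Step 2: J = 1.602e-19 * 18.9 * 2.88e+18
Step 3: J = 8.72e+00 A/cm^2

8.72e+00


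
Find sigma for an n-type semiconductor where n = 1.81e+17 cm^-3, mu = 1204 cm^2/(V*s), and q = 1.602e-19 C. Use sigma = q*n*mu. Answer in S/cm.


Step 1: sigma = q * n * mu
Step 2: sigma = 1.602e-19 * 1.81e+17 * 1204
Step 3: sigma = 3.491e+01 S/cm

3.491e+01


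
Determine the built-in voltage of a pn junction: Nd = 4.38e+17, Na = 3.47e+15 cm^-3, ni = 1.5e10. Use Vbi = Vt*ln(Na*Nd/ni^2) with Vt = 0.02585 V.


Step 1: Compute Na*Nd/ni^2 = 3.47e+15 * 4.38e+17 / (1.5e10)^2 = 6.7549e+12
Step 2: ln(6.7549e+12) = 29.5413
Step 3: Vbi = 0.02585 * 29.5413 = 0.764 V

0.764


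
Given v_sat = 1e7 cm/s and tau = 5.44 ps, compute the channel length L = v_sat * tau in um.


Step 1: tau in seconds = 5.44 ps * 1e-12 = 5.4400e-12 s
Step 2: L = v_sat * tau = 1e7 * 5.4400e-12 = 5.4400e-05 cm
Step 3: L in um = 5.4400e-05 * 1e4 = 0.544 um

0.544


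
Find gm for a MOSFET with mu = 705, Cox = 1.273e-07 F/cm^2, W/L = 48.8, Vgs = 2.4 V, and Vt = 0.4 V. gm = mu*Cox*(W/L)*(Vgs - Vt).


Step 1: Vov = Vgs - Vt = 2.4 - 0.4 = 2.0 V
Step 2: gm = mu * Cox * (W/L) * Vov
Step 3: gm = 705 * 1.273e-07 * 48.8 * 2.0 = 8.76e-03 S

8.76e-03


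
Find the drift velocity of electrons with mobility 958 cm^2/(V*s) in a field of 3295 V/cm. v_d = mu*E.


Step 1: v_d = mu * E
Step 2: v_d = 958 * 3295 = 3156610
Step 3: v_d = 3.16e+06 cm/s

3.16e+06


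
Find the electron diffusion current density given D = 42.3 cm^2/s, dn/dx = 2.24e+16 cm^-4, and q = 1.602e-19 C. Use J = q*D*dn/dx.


Step 1: J = q * D * (dn/dx)
Step 2: J = 1.602e-19 * 42.3 * 2.24e+16
Step 3: J = 1.52e-01 A/cm^2

1.52e-01


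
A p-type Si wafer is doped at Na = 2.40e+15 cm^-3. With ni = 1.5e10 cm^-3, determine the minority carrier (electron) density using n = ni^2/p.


Step 1: Majority hole concentration p ≈ Na = 2.40e+15 cm^-3
Step 2: n = ni^2 / Na = (1.5e10)^2 / 2.40e+15
Step 3: n = 9.38e+04 cm^-3

9.38e+04


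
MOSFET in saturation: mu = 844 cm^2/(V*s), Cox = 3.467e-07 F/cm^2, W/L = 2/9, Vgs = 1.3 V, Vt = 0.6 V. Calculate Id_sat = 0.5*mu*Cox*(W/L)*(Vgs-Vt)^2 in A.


Step 1: Overdrive voltage Vov = Vgs - Vt = 1.3 - 0.6 = 0.7 V
Step 2: W/L = 2/9 = 0.222222
Step 3: Id = 0.5 * 844 * 3.467e-07 * 0.222222 * 0.7^2
Step 4: Id = 1.59e-05 A

1.59e-05


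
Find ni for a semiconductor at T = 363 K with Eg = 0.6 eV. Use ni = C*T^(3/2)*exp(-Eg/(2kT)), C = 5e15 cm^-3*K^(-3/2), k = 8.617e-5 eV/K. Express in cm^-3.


Step 1: Compute kT = 8.617e-5 * 363 = 0.03127971 eV
Step 2: Exponent = -Eg/(2kT) = -0.6/(2*0.03127971) = -9.59088
Step 3: T^(3/2) = 363^1.5 = 6916.08
Step 4: ni = 5e15 * 6916.08 * exp(-9.59088) = 2.36e+15 cm^-3

2.36e+15


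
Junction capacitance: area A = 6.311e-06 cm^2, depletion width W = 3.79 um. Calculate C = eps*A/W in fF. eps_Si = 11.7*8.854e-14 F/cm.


Step 1: eps_Si = 11.7 * 8.854e-14 = 1.035918e-12 F/cm
Step 2: W in cm = 3.79 * 1e-4 = 3.79e-04 cm
Step 3: C = 1.035918e-12 * 6.311e-06 / 3.79e-04 = 1.724981e-14 F
Step 4: C = 17.25 fF

17.25


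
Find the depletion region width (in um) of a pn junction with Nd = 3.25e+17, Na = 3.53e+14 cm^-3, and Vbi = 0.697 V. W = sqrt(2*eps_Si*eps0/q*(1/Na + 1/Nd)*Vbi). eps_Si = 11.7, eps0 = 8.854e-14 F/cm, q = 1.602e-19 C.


Step 1: 1/Na + 1/Nd = 1/3.53e+14 + 1/3.25e+17 = 2.83594e-15
Step 2: 2*eps*eps0/q = 2*11.7*8.854e-14/1.602e-19 = 1.293281e+07
Step 3: W^2 = 1.293281e+07 * 2.83594e-15 * 0.697 = 2.55636e-08
Step 4: W = sqrt(2.55636e-08) = 1.599e-04 cm = 1.599 um

1.599


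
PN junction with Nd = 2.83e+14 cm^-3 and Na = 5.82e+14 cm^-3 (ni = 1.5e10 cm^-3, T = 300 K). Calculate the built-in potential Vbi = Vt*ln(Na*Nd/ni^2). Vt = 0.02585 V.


Step 1: Compute Na*Nd/ni^2 = 5.82e+14 * 2.83e+14 / (1.5e10)^2 = 7.3203e+08
Step 2: ln(7.3203e+08) = 20.4113
Step 3: Vbi = 0.02585 * 20.4113 = 0.528 V

0.528


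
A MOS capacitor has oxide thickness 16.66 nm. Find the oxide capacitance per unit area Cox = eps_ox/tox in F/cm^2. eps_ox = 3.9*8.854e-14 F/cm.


Step 1: eps_ox = 3.9 * 8.854e-14 = 3.45306e-13 F/cm
Step 2: tox in cm = 16.66 nm * 1e-7 = 1.6660e-06 cm
Step 3: Cox = 3.45306e-13 / 1.6660e-06 = 2.07e-07 F/cm^2

2.07e-07


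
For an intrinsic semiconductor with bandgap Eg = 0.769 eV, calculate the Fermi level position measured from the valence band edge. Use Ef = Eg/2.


Step 1: For an intrinsic semiconductor, the Fermi level sits at midgap.
Step 2: Ef = Eg / 2 = 0.769 / 2 = 0.3845 eV

0.3845


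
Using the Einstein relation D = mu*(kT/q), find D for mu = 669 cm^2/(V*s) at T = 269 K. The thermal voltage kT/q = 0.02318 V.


Step 1: D = mu * (kT/q)
Step 2: D = 669 * 0.02318
Step 3: D = 15.51 cm^2/s

15.51


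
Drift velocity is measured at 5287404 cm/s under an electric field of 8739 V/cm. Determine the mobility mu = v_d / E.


Step 1: mu = v_d / E
Step 2: mu = 5287404 / 8739
Step 3: mu = 605.04 cm^2/(V*s)

605.04


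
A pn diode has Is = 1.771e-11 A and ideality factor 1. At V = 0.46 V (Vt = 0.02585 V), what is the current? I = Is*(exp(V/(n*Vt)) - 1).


Step 1: V/(n*Vt) = 0.46/(1*0.02585) = 17.7950
Step 2: exp(17.7950) = 5.3490e+07
Step 3: I = 1.771e-11 * (5.3490e+07 - 1) = 9.47e-04 A

9.47e-04


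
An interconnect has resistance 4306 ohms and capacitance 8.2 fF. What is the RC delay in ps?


Step 1: tau = R * C
Step 2: tau = 4306 * 8.2 fF = 4306 * 8.2e-15 F
Step 3: tau = 3.53092e-11 s = 35.3092 ps

35.3092


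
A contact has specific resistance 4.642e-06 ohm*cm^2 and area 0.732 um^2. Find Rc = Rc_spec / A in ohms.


Step 1: Convert area to cm^2: 0.732 um^2 = 7.3200e-09 cm^2
Step 2: Rc = Rc_spec / A = 4.642e-06 / 7.3200e-09
Step 3: Rc = 6.34e+02 ohms

6.34e+02


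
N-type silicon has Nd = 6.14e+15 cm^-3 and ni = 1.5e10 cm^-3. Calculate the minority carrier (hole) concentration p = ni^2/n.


Step 1: Since Nd >> ni, n ≈ Nd = 6.14e+15 cm^-3
Step 2: p = ni^2 / n = (1.5e10)^2 / 6.14e+15
Step 3: p = 2.25e20 / 6.14e+15 = 3.66e+04 cm^-3

3.66e+04


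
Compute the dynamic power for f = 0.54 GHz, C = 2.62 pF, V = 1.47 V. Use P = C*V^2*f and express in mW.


Step 1: V^2 = 1.47^2 = 2.1609 V^2
Step 2: P = C*V^2*f = 2.62e-12 F * 2.1609 * 0.54e9 Hz
Step 3: P = 3.05724132e-03 W
Step 4: P = 3.057 mW

3.057


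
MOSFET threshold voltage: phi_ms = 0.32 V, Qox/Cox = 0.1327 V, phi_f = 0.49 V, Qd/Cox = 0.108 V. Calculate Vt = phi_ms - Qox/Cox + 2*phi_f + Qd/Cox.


Step 1: Vt = phi_ms - Qox/Cox + 2*phi_f + Qd/Cox
Step 2: Vt = 0.32 - 0.1327 + 2*0.49 + 0.108
Step 3: Vt = 0.32 - 0.1327 + 0.98 + 0.108
Step 4: Vt = 1.2753 V

1.2753


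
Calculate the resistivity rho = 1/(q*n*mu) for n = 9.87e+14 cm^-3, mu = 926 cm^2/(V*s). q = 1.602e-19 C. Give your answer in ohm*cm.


Step 1: sigma = q * n * mu = 1.602e-19 * 9.87e+14 * 926 = 1.46417e-01 S/cm
Step 2: rho = 1 / sigma = 1 / 1.46417e-01 = 6.83 ohm*cm

6.83


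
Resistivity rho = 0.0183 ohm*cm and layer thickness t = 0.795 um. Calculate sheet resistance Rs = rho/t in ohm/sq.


Step 1: Convert thickness to cm: t = 0.795 um = 7.9500e-05 cm
Step 2: Rs = rho / t = 0.0183 / 7.9500e-05
Step 3: Rs = 230.2 ohm/sq

230.2


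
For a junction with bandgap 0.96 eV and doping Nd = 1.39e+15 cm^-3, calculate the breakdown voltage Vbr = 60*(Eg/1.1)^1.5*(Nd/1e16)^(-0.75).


Step 1: Eg/1.1 = 0.96/1.1 = 0.872727
Step 2: (Eg/1.1)^1.5 = 0.872727^1.5 = 0.815300
Step 3: (Nd/1e16)^(-0.75) = (0.139)^(-0.75) = 4.392774
Step 4: Vbr = 60 * 0.815300 * 4.392774 = 214.9 V

214.9


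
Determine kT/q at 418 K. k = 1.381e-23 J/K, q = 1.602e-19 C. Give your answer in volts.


Step 1: kT = 1.381e-23 * 418 = 5.77258e-21 J
Step 2: Vt = kT/q = 5.77258e-21 / 1.602e-19
Step 3: Vt = 0.03603 V

0.03603


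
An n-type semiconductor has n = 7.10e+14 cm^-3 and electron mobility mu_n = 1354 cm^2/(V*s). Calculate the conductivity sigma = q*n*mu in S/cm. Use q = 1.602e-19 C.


Step 1: sigma = q * n * mu
Step 2: sigma = 1.602e-19 * 7.10e+14 * 1354
Step 3: sigma = 1.540e-01 S/cm

1.540e-01


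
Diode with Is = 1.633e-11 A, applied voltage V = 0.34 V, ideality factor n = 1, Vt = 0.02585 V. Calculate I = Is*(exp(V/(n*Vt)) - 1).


Step 1: V/(n*Vt) = 0.34/(1*0.02585) = 13.1528
Step 2: exp(13.1528) = 5.1545e+05
Step 3: I = 1.633e-11 * (5.1545e+05 - 1) = 8.42e-06 A

8.42e-06


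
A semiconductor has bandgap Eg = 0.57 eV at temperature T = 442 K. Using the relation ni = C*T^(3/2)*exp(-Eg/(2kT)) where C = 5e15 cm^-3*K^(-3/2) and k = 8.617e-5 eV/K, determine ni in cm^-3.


Step 1: Compute kT = 8.617e-5 * 442 = 0.03808714 eV
Step 2: Exponent = -Eg/(2kT) = -0.57/(2*0.03808714) = -7.48284
Step 3: T^(3/2) = 442^1.5 = 9292.52
Step 4: ni = 5e15 * 9292.52 * exp(-7.48284) = 2.61e+16 cm^-3

2.61e+16


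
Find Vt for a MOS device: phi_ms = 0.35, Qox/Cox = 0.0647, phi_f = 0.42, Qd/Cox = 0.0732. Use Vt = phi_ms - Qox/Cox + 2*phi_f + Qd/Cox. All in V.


Step 1: Vt = phi_ms - Qox/Cox + 2*phi_f + Qd/Cox
Step 2: Vt = 0.35 - 0.0647 + 2*0.42 + 0.0732
Step 3: Vt = 0.35 - 0.0647 + 0.84 + 0.0732
Step 4: Vt = 1.1985 V

1.1985


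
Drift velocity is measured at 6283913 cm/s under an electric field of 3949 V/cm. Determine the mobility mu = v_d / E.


Step 1: mu = v_d / E
Step 2: mu = 6283913 / 3949
Step 3: mu = 1591.27 cm^2/(V*s)

1591.27


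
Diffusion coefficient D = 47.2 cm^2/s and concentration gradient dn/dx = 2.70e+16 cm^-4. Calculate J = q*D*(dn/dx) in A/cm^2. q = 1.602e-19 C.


Step 1: J = q * D * (dn/dx)
Step 2: J = 1.602e-19 * 47.2 * 2.70e+16
Step 3: J = 2.04e-01 A/cm^2

2.04e-01


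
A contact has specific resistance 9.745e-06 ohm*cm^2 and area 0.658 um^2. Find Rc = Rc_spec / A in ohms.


Step 1: Convert area to cm^2: 0.658 um^2 = 6.5800e-09 cm^2
Step 2: Rc = Rc_spec / A = 9.745e-06 / 6.5800e-09
Step 3: Rc = 1.48e+03 ohms

1.48e+03


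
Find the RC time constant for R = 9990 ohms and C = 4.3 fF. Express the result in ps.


Step 1: tau = R * C
Step 2: tau = 9990 * 4.3 fF = 9990 * 4.3e-15 F
Step 3: tau = 4.2957e-11 s = 42.957 ps

42.957


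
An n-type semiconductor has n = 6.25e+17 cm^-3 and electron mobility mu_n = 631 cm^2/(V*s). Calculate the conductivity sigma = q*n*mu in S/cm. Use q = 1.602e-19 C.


Step 1: sigma = q * n * mu
Step 2: sigma = 1.602e-19 * 6.25e+17 * 631
Step 3: sigma = 6.318e+01 S/cm

6.318e+01


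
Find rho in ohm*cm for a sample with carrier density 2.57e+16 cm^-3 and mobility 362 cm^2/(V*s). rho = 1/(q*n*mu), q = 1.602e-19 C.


Step 1: sigma = q * n * mu = 1.602e-19 * 2.57e+16 * 362 = 1.49040e+00 S/cm
Step 2: rho = 1 / sigma = 1 / 1.49040e+00 = 0.671 ohm*cm

0.671


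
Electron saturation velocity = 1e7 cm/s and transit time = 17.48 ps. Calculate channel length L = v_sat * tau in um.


Step 1: tau in seconds = 17.48 ps * 1e-12 = 1.7480e-11 s
Step 2: L = v_sat * tau = 1e7 * 1.7480e-11 = 1.7480e-04 cm
Step 3: L in um = 1.7480e-04 * 1e4 = 1.748 um

1.748


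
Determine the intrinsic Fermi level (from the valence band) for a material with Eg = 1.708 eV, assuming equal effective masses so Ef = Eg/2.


Step 1: For an intrinsic semiconductor, the Fermi level sits at midgap.
Step 2: Ef = Eg / 2 = 1.708 / 2 = 0.854 eV

0.854


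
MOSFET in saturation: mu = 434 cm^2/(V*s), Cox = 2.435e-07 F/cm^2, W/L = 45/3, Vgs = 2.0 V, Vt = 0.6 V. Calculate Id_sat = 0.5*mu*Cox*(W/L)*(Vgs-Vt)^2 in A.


Step 1: Overdrive voltage Vov = Vgs - Vt = 2.0 - 0.6 = 1.4 V
Step 2: W/L = 45/3 = 15
Step 3: Id = 0.5 * 434 * 2.435e-07 * 15 * 1.4^2
Step 4: Id = 1.55e-03 A

1.55e-03


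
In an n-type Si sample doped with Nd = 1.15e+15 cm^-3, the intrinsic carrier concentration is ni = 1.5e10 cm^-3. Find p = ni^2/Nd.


Step 1: Since Nd >> ni, n ≈ Nd = 1.15e+15 cm^-3
Step 2: p = ni^2 / n = (1.5e10)^2 / 1.15e+15
Step 3: p = 2.25e20 / 1.15e+15 = 1.96e+05 cm^-3

1.96e+05


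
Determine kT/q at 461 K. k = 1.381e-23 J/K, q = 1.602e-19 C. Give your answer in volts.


Step 1: kT = 1.381e-23 * 461 = 6.36641e-21 J
Step 2: Vt = kT/q = 6.36641e-21 / 1.602e-19
Step 3: Vt = 0.03974 V

0.03974


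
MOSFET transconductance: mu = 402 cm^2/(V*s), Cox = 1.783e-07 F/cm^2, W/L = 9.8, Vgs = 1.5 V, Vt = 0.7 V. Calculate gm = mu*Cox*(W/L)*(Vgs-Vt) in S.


Step 1: Vov = Vgs - Vt = 1.5 - 0.7 = 0.8 V
Step 2: gm = mu * Cox * (W/L) * Vov
Step 3: gm = 402 * 1.783e-07 * 9.8 * 0.8 = 5.62e-04 S

5.62e-04


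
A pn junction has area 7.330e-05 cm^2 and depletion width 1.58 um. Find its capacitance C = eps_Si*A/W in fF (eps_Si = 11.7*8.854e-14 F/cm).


Step 1: eps_Si = 11.7 * 8.854e-14 = 1.035918e-12 F/cm
Step 2: W in cm = 1.58 * 1e-4 = 1.58e-04 cm
Step 3: C = 1.035918e-12 * 7.330e-05 / 1.58e-04 = 4.805873e-13 F
Step 4: C = 480.59 fF

480.59


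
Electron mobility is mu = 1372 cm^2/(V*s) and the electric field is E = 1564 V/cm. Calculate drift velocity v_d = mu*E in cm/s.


Step 1: v_d = mu * E
Step 2: v_d = 1372 * 1564 = 2145808
Step 3: v_d = 2.15e+06 cm/s

2.15e+06


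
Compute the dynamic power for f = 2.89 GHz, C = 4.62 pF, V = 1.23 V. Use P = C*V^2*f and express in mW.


Step 1: V^2 = 1.23^2 = 1.5129 V^2
Step 2: P = C*V^2*f = 4.62e-12 F * 1.5129 * 2.89e9 Hz
Step 3: P = 2.019993822e-02 W
Step 4: P = 20.2 mW

20.2


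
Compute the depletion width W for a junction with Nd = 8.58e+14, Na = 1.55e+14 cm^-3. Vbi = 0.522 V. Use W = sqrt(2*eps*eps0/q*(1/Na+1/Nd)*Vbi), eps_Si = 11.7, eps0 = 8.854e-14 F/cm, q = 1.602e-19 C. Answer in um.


Step 1: 1/Na + 1/Nd = 1/1.55e+14 + 1/8.58e+14 = 7.61711e-15
Step 2: 2*eps*eps0/q = 2*11.7*8.854e-14/1.602e-19 = 1.293281e+07
Step 3: W^2 = 1.293281e+07 * 7.61711e-15 * 0.522 = 5.14226e-08
Step 4: W = sqrt(5.14226e-08) = 2.268e-04 cm = 2.268 um

2.268


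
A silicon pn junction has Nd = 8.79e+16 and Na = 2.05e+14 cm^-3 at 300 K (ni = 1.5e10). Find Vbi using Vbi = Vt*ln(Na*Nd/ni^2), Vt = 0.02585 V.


Step 1: Compute Na*Nd/ni^2 = 2.05e+14 * 8.79e+16 / (1.5e10)^2 = 8.0087e+10
Step 2: ln(8.0087e+10) = 25.1064
Step 3: Vbi = 0.02585 * 25.1064 = 0.649 V

0.649


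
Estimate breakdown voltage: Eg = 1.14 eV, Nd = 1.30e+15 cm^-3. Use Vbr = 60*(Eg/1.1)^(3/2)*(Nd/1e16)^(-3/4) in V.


Step 1: Eg/1.1 = 1.14/1.1 = 1.036364
Step 2: (Eg/1.1)^1.5 = 1.036364^1.5 = 1.055039
Step 3: (Nd/1e16)^(-0.75) = (0.13)^(-0.75) = 4.618942
Step 4: Vbr = 60 * 1.055039 * 4.618942 = 292.4 V

292.4


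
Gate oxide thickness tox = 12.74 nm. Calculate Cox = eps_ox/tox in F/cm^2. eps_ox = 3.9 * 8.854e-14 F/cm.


Step 1: eps_ox = 3.9 * 8.854e-14 = 3.45306e-13 F/cm
Step 2: tox in cm = 12.74 nm * 1e-7 = 1.2740e-06 cm
Step 3: Cox = 3.45306e-13 / 1.2740e-06 = 2.71e-07 F/cm^2

2.71e-07


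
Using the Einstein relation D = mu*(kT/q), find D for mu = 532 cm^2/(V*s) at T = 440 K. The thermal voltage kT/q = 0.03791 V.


Step 1: D = mu * (kT/q)
Step 2: D = 532 * 0.03791
Step 3: D = 20.17 cm^2/s

20.17


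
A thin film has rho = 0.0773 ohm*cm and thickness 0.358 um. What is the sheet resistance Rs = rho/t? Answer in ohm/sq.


Step 1: Convert thickness to cm: t = 0.358 um = 3.5800e-05 cm
Step 2: Rs = rho / t = 0.0773 / 3.5800e-05
Step 3: Rs = 2159.2 ohm/sq

2159.2


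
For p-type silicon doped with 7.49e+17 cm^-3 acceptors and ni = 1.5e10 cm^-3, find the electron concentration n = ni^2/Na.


Step 1: Majority hole concentration p ≈ Na = 7.49e+17 cm^-3
Step 2: n = ni^2 / Na = (1.5e10)^2 / 7.49e+17
Step 3: n = 3.00e+02 cm^-3

3.00e+02


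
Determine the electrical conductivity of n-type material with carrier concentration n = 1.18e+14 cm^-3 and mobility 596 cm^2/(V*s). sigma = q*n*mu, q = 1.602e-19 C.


Step 1: sigma = q * n * mu
Step 2: sigma = 1.602e-19 * 1.18e+14 * 596
Step 3: sigma = 1.127e-02 S/cm

1.127e-02


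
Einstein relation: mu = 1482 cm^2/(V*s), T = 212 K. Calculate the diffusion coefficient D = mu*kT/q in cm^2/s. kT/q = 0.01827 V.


Step 1: D = mu * (kT/q)
Step 2: D = 1482 * 0.01827
Step 3: D = 27.08 cm^2/s

27.08


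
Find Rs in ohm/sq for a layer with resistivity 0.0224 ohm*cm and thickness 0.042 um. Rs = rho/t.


Step 1: Convert thickness to cm: t = 0.042 um = 4.2000e-06 cm
Step 2: Rs = rho / t = 0.0224 / 4.2000e-06
Step 3: Rs = 5333.3 ohm/sq

5333.3


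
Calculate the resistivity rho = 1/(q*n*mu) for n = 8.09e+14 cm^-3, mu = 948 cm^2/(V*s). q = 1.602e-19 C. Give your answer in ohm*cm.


Step 1: sigma = q * n * mu = 1.602e-19 * 8.09e+14 * 948 = 1.22863e-01 S/cm
Step 2: rho = 1 / sigma = 1 / 1.22863e-01 = 8.139 ohm*cm

8.139


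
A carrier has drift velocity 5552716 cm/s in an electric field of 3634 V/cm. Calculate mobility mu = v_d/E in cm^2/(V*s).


Step 1: mu = v_d / E
Step 2: mu = 5552716 / 3634
Step 3: mu = 1527.99 cm^2/(V*s)

1527.99


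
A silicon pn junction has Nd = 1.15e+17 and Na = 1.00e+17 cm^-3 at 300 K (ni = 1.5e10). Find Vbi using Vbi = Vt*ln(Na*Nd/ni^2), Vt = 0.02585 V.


Step 1: Compute Na*Nd/ni^2 = 1.00e+17 * 1.15e+17 / (1.5e10)^2 = 5.1111e+13
Step 2: ln(5.1111e+13) = 31.5650
Step 3: Vbi = 0.02585 * 31.5650 = 0.816 V

0.816


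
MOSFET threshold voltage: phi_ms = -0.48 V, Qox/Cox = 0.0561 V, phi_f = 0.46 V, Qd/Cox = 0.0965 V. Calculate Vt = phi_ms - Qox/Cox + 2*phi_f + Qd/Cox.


Step 1: Vt = phi_ms - Qox/Cox + 2*phi_f + Qd/Cox
Step 2: Vt = -0.48 - 0.0561 + 2*0.46 + 0.0965
Step 3: Vt = -0.48 - 0.0561 + 0.92 + 0.0965
Step 4: Vt = 0.4804 V

0.4804


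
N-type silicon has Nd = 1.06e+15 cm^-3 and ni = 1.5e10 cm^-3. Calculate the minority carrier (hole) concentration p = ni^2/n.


Step 1: Since Nd >> ni, n ≈ Nd = 1.06e+15 cm^-3
Step 2: p = ni^2 / n = (1.5e10)^2 / 1.06e+15
Step 3: p = 2.25e20 / 1.06e+15 = 2.12e+05 cm^-3

2.12e+05


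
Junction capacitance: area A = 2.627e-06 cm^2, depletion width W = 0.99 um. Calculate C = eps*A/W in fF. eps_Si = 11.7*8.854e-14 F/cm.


Step 1: eps_Si = 11.7 * 8.854e-14 = 1.035918e-12 F/cm
Step 2: W in cm = 0.99 * 1e-4 = 9.90e-05 cm
Step 3: C = 1.035918e-12 * 2.627e-06 / 9.90e-05 = 2.748845e-14 F
Step 4: C = 27.49 fF

27.49


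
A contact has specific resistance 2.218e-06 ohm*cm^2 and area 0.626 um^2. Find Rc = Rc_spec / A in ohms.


Step 1: Convert area to cm^2: 0.626 um^2 = 6.2600e-09 cm^2
Step 2: Rc = Rc_spec / A = 2.218e-06 / 6.2600e-09
Step 3: Rc = 3.54e+02 ohms

3.54e+02


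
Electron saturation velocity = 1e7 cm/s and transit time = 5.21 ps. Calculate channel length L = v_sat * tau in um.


Step 1: tau in seconds = 5.21 ps * 1e-12 = 5.2100e-12 s
Step 2: L = v_sat * tau = 1e7 * 5.2100e-12 = 5.2100e-05 cm
Step 3: L in um = 5.2100e-05 * 1e4 = 0.521 um

0.521


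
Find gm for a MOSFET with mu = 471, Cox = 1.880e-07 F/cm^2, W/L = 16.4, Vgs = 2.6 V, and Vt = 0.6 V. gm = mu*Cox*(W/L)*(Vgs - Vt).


Step 1: Vov = Vgs - Vt = 2.6 - 0.6 = 2.0 V
Step 2: gm = mu * Cox * (W/L) * Vov
Step 3: gm = 471 * 1.880e-07 * 16.4 * 2.0 = 2.90e-03 S

2.90e-03


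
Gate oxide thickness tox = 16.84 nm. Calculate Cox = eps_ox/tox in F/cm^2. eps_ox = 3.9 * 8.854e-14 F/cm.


Step 1: eps_ox = 3.9 * 8.854e-14 = 3.45306e-13 F/cm
Step 2: tox in cm = 16.84 nm * 1e-7 = 1.6840e-06 cm
Step 3: Cox = 3.45306e-13 / 1.6840e-06 = 2.05e-07 F/cm^2

2.05e-07


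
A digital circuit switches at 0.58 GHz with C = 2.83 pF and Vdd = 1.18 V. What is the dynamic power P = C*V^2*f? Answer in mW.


Step 1: V^2 = 1.18^2 = 1.3924 V^2
Step 2: P = C*V^2*f = 2.83e-12 F * 1.3924 * 0.58e9 Hz
Step 3: P = 2.28548536e-03 W
Step 4: P = 2.285 mW

2.285


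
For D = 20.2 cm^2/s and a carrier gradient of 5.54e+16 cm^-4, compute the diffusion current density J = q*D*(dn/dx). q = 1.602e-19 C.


Step 1: J = q * D * (dn/dx)
Step 2: J = 1.602e-19 * 20.2 * 5.54e+16
Step 3: J = 1.79e-01 A/cm^2

1.79e-01


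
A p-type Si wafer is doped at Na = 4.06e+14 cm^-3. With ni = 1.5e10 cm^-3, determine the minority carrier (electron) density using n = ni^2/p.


Step 1: Majority hole concentration p ≈ Na = 4.06e+14 cm^-3
Step 2: n = ni^2 / Na = (1.5e10)^2 / 4.06e+14
Step 3: n = 5.54e+05 cm^-3

5.54e+05


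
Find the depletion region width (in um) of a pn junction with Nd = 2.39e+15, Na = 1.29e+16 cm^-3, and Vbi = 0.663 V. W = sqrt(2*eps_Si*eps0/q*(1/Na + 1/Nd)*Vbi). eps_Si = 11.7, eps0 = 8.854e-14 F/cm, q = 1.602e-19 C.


Step 1: 1/Na + 1/Nd = 1/1.29e+16 + 1/2.39e+15 = 4.95929e-16
Step 2: 2*eps*eps0/q = 2*11.7*8.854e-14/1.602e-19 = 1.293281e+07
Step 3: W^2 = 1.293281e+07 * 4.95929e-16 * 0.663 = 4.25232e-09
Step 4: W = sqrt(4.25232e-09) = 6.521e-05 cm = 0.6521 um

0.6521


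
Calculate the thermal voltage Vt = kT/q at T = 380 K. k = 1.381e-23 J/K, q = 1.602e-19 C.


Step 1: kT = 1.381e-23 * 380 = 5.2478e-21 J
Step 2: Vt = kT/q = 5.2478e-21 / 1.602e-19
Step 3: Vt = 0.03276 V

0.03276


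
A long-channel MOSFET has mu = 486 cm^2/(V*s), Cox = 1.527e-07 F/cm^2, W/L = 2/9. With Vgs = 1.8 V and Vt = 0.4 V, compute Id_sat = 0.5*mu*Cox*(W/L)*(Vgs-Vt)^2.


Step 1: Overdrive voltage Vov = Vgs - Vt = 1.8 - 0.4 = 1.4 V
Step 2: W/L = 2/9 = 0.222222
Step 3: Id = 0.5 * 486 * 1.527e-07 * 0.222222 * 1.4^2
Step 4: Id = 1.62e-05 A

1.62e-05


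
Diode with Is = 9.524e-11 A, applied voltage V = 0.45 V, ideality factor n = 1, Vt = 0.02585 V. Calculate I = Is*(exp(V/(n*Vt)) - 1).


Step 1: V/(n*Vt) = 0.45/(1*0.02585) = 17.4081
Step 2: exp(17.4081) = 3.6328e+07
Step 3: I = 9.524e-11 * (3.6328e+07 - 1) = 3.46e-03 A

3.46e-03


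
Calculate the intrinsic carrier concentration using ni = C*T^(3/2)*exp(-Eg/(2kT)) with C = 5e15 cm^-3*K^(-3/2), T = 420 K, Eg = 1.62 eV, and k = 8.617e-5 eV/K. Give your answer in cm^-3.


Step 1: Compute kT = 8.617e-5 * 420 = 0.0361914 eV
Step 2: Exponent = -Eg/(2kT) = -1.62/(2*0.0361914) = -22.38101
Step 3: T^(3/2) = 420^1.5 = 8607.44
Step 4: ni = 5e15 * 8607.44 * exp(-22.38101) = 8.20e+09 cm^-3

8.20e+09


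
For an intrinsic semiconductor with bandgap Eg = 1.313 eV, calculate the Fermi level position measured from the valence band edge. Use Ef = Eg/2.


Step 1: For an intrinsic semiconductor, the Fermi level sits at midgap.
Step 2: Ef = Eg / 2 = 1.313 / 2 = 0.6565 eV

0.6565


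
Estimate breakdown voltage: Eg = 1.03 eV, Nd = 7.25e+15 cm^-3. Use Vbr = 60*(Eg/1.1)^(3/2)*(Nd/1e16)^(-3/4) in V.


Step 1: Eg/1.1 = 1.03/1.1 = 0.936364
Step 2: (Eg/1.1)^1.5 = 0.936364^1.5 = 0.906081
Step 3: (Nd/1e16)^(-0.75) = (0.725)^(-0.75) = 1.272760
Step 4: Vbr = 60 * 0.906081 * 1.272760 = 69.2 V

69.2


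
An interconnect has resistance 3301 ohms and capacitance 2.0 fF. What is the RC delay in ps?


Step 1: tau = R * C
Step 2: tau = 3301 * 2.0 fF = 3301 * 2.0e-15 F
Step 3: tau = 6.602e-12 s = 6.602 ps

6.602


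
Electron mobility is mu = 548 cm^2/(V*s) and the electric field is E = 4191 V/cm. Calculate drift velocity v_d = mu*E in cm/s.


Step 1: v_d = mu * E
Step 2: v_d = 548 * 4191 = 2296668
Step 3: v_d = 2.30e+06 cm/s

2.30e+06


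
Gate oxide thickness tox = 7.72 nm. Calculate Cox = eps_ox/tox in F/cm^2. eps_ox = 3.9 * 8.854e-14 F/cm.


Step 1: eps_ox = 3.9 * 8.854e-14 = 3.45306e-13 F/cm
Step 2: tox in cm = 7.72 nm * 1e-7 = 7.7200e-07 cm
Step 3: Cox = 3.45306e-13 / 7.7200e-07 = 4.47e-07 F/cm^2

4.47e-07


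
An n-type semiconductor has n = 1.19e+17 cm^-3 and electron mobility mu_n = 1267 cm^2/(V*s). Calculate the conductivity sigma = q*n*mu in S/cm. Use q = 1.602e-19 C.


Step 1: sigma = q * n * mu
Step 2: sigma = 1.602e-19 * 1.19e+17 * 1267
Step 3: sigma = 2.415e+01 S/cm

2.415e+01


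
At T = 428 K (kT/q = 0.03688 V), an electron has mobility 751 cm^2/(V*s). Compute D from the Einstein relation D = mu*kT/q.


Step 1: D = mu * (kT/q)
Step 2: D = 751 * 0.03688
Step 3: D = 27.7 cm^2/s

27.7


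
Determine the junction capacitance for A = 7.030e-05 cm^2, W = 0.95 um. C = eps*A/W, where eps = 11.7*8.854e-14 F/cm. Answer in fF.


Step 1: eps_Si = 11.7 * 8.854e-14 = 1.035918e-12 F/cm
Step 2: W in cm = 0.95 * 1e-4 = 9.50e-05 cm
Step 3: C = 1.035918e-12 * 7.030e-05 / 9.50e-05 = 7.665793e-13 F
Step 4: C = 766.58 fF

766.58


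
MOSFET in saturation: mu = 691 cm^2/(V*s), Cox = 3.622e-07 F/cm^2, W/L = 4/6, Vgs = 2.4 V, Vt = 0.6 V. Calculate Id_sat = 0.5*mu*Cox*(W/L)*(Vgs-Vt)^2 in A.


Step 1: Overdrive voltage Vov = Vgs - Vt = 2.4 - 0.6 = 1.8 V
Step 2: W/L = 4/6 = 0.666667
Step 3: Id = 0.5 * 691 * 3.622e-07 * 0.666667 * 1.8^2
Step 4: Id = 2.70e-04 A

2.70e-04


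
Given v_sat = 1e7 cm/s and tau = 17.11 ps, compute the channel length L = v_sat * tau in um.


Step 1: tau in seconds = 17.11 ps * 1e-12 = 1.7110e-11 s
Step 2: L = v_sat * tau = 1e7 * 1.7110e-11 = 1.7110e-04 cm
Step 3: L in um = 1.7110e-04 * 1e4 = 1.711 um

1.711


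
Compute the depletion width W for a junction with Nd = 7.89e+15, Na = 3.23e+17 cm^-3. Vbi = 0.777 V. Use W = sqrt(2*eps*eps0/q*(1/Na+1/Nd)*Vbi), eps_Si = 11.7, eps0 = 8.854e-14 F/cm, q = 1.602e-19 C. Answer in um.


Step 1: 1/Na + 1/Nd = 1/3.23e+17 + 1/7.89e+15 = 1.29839e-16
Step 2: 2*eps*eps0/q = 2*11.7*8.854e-14/1.602e-19 = 1.293281e+07
Step 3: W^2 = 1.293281e+07 * 1.29839e-16 * 0.777 = 1.30473e-09
Step 4: W = sqrt(1.30473e-09) = 3.612e-05 cm = 0.3612 um

0.3612


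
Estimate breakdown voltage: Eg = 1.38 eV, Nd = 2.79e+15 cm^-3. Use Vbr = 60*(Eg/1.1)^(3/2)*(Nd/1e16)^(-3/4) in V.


Step 1: Eg/1.1 = 1.38/1.1 = 1.254545
Step 2: (Eg/1.1)^1.5 = 1.254545^1.5 = 1.405172
Step 3: (Nd/1e16)^(-0.75) = (0.279)^(-0.75) = 2.604935
Step 4: Vbr = 60 * 1.405172 * 2.604935 = 219.6 V

219.6


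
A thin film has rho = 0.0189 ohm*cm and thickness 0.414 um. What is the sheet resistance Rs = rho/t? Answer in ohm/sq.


Step 1: Convert thickness to cm: t = 0.414 um = 4.1400e-05 cm
Step 2: Rs = rho / t = 0.0189 / 4.1400e-05
Step 3: Rs = 456.5 ohm/sq

456.5


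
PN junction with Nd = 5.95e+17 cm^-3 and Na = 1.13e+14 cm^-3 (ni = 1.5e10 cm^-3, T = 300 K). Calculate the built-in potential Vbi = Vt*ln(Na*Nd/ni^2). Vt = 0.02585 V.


Step 1: Compute Na*Nd/ni^2 = 1.13e+14 * 5.95e+17 / (1.5e10)^2 = 2.9882e+11
Step 2: ln(2.9882e+11) = 26.4231
Step 3: Vbi = 0.02585 * 26.4231 = 0.683 V

0.683


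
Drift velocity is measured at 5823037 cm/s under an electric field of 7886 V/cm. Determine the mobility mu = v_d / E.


Step 1: mu = v_d / E
Step 2: mu = 5823037 / 7886
Step 3: mu = 738.4 cm^2/(V*s)

738.4


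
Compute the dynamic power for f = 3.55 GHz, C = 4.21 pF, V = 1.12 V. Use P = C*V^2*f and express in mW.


Step 1: V^2 = 1.12^2 = 1.2544 V^2
Step 2: P = C*V^2*f = 4.21e-12 F * 1.2544 * 3.55e9 Hz
Step 3: P = 1.87476352e-02 W
Step 4: P = 18.748 mW

18.748


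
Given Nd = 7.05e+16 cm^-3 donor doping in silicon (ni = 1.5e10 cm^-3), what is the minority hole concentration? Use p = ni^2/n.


Step 1: Since Nd >> ni, n ≈ Nd = 7.05e+16 cm^-3
Step 2: p = ni^2 / n = (1.5e10)^2 / 7.05e+16
Step 3: p = 2.25e20 / 7.05e+16 = 3.19e+03 cm^-3

3.19e+03


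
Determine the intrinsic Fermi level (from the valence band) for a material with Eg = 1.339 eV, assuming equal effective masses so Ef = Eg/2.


Step 1: For an intrinsic semiconductor, the Fermi level sits at midgap.
Step 2: Ef = Eg / 2 = 1.339 / 2 = 0.6695 eV

0.6695


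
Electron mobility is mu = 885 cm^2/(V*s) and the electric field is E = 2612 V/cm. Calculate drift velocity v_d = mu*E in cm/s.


Step 1: v_d = mu * E
Step 2: v_d = 885 * 2612 = 2311620
Step 3: v_d = 2.31e+06 cm/s

2.31e+06


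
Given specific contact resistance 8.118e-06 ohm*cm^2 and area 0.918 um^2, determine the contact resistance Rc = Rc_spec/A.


Step 1: Convert area to cm^2: 0.918 um^2 = 9.1800e-09 cm^2
Step 2: Rc = Rc_spec / A = 8.118e-06 / 9.1800e-09
Step 3: Rc = 8.84e+02 ohms

8.84e+02


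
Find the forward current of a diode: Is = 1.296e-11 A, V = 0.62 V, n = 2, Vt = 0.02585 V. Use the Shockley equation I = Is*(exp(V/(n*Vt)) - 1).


Step 1: V/(n*Vt) = 0.62/(2*0.02585) = 11.9923
Step 2: exp(11.9923) = 1.6151e+05
Step 3: I = 1.296e-11 * (1.6151e+05 - 1) = 2.09e-06 A

2.09e-06


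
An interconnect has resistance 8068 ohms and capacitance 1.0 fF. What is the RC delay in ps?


Step 1: tau = R * C
Step 2: tau = 8068 * 1.0 fF = 8068 * 1.0e-15 F
Step 3: tau = 8.068e-12 s = 8.068 ps

8.068


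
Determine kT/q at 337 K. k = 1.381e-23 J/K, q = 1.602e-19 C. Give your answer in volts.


Step 1: kT = 1.381e-23 * 337 = 4.65397e-21 J
Step 2: Vt = kT/q = 4.65397e-21 / 1.602e-19
Step 3: Vt = 0.02905 V

0.02905


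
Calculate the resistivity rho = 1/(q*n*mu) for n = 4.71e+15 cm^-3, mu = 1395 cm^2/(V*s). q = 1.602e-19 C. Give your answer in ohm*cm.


Step 1: sigma = q * n * mu = 1.602e-19 * 4.71e+15 * 1395 = 1.05259e+00 S/cm
Step 2: rho = 1 / sigma = 1 / 1.05259e+00 = 0.95 ohm*cm

0.95


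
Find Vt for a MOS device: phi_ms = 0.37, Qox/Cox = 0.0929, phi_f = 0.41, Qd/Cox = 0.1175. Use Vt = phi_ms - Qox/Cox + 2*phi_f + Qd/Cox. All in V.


Step 1: Vt = phi_ms - Qox/Cox + 2*phi_f + Qd/Cox
Step 2: Vt = 0.37 - 0.0929 + 2*0.41 + 0.1175
Step 3: Vt = 0.37 - 0.0929 + 0.82 + 0.1175
Step 4: Vt = 1.2146 V

1.2146
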